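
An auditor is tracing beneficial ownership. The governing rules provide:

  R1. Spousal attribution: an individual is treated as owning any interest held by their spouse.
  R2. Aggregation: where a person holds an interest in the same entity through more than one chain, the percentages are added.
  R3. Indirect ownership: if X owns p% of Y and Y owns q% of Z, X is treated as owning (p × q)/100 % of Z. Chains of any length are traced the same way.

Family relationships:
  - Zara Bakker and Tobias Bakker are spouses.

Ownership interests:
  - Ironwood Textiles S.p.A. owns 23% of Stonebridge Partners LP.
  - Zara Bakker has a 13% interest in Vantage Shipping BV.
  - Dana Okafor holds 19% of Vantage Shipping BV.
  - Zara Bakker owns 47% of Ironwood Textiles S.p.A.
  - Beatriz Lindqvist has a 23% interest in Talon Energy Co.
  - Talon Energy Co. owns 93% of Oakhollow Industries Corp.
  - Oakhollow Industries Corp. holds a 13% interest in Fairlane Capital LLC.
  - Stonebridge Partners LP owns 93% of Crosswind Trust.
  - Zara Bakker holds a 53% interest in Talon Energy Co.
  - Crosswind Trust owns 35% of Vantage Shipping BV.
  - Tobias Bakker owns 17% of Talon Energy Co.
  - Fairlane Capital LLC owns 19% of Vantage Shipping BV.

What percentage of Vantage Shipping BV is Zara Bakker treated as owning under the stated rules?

18.126625%

By spousal attribution (R1), Zara Bakker is treated as also owning Tobias Bakker's interest in Talon Energy Co, giving 53% + 17% = 70%.
Chain via Talon Energy Co. → Oakhollow Industries Corp. → Fairlane Capital LLC (R3): 70% × 93% × 13% × 19% = 1.60797% of Vantage Shipping BV.
Chain via Ironwood Textiles S.p.A. → Stonebridge Partners LP → Crosswind Trust (R3): 47% × 23% × 93% × 35% = 3.518655% of Vantage Shipping BV.
Direct interest in Vantage Shipping BV: 13%.
Aggregating (R2): 1.60797% + 3.518655% + 13% = 18.126625%.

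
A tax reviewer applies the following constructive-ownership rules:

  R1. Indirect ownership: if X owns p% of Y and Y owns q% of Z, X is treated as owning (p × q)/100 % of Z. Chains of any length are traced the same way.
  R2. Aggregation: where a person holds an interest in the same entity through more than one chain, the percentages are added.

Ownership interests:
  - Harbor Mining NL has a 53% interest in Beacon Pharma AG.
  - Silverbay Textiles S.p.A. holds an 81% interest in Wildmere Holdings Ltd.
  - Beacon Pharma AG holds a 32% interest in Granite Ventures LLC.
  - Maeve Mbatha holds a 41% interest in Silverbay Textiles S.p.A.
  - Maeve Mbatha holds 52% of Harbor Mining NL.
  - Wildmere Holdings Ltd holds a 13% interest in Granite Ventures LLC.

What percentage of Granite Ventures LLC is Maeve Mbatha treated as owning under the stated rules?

Chain via Silverbay Textiles S.p.A. → Wildmere Holdings Ltd (R1): 41% × 81% × 13% = 4.3173% of Granite Ventures LLC.
Chain via Harbor Mining NL → Beacon Pharma AG (R1): 52% × 53% × 32% = 8.8192% of Granite Ventures LLC.
Aggregating (R2): 4.3173% + 8.8192% = 13.1365%.

13.1365%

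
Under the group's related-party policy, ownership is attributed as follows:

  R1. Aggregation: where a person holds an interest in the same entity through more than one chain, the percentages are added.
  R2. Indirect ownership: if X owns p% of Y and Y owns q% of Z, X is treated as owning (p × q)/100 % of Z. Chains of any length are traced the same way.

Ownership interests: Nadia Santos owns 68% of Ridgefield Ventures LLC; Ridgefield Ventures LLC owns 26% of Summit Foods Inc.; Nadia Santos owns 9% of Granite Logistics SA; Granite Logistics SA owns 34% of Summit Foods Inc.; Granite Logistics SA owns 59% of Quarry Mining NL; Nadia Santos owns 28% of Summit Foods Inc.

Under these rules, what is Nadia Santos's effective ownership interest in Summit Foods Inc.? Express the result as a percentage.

Chain via Granite Logistics SA (R2): 9% × 34% = 3.06% of Summit Foods Inc.
Chain via Ridgefield Ventures LLC (R2): 68% × 26% = 17.68% of Summit Foods Inc.
Direct interest in Summit Foods Inc: 28%.
Aggregating (R1): 3.06% + 17.68% + 28% = 48.74%.

48.74%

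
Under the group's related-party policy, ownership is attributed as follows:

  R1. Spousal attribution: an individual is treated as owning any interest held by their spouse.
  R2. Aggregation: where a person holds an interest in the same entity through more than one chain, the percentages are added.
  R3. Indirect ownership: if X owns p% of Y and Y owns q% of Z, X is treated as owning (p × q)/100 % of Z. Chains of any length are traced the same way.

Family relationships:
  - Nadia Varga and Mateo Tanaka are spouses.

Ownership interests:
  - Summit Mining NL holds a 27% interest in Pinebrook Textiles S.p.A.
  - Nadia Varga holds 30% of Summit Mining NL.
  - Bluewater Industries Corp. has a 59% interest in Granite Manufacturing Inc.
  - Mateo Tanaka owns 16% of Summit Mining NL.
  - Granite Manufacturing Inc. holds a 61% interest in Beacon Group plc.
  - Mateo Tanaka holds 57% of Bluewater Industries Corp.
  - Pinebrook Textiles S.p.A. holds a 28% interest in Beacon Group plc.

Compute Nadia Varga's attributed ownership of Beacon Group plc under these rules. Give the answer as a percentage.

By spousal attribution (R1), Nadia Varga is treated as also owning Mateo Tanaka's interest in Summit Mining NL, giving 30% + 16% = 46%.
By spousal attribution (R1), Nadia Varga is treated as owning Mateo Tanaka's 57% interest in Bluewater Industries Corp.
Chain via Summit Mining NL → Pinebrook Textiles S.p.A. (R3): 46% × 27% × 28% = 3.4776% of Beacon Group plc.
Chain via Bluewater Industries Corp. → Granite Manufacturing Inc. (R3): 57% × 59% × 61% = 20.5143% of Beacon Group plc.
Aggregating (R2): 3.4776% + 20.5143% = 23.9919%.

23.9919%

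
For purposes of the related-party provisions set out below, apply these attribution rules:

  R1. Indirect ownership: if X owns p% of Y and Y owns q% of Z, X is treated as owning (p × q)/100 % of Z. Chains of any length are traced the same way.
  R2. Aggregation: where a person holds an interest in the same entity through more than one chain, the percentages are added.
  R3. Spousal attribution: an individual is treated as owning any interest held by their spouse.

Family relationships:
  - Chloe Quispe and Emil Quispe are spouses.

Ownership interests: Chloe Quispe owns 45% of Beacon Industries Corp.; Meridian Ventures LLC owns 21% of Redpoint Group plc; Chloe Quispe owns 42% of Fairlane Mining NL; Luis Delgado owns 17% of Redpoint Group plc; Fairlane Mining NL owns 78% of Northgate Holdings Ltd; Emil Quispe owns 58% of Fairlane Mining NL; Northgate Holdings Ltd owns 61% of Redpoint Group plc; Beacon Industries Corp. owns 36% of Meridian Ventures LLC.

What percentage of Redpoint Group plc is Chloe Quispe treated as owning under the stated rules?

By spousal attribution (R3), Chloe Quispe is treated as also owning Emil Quispe's interest in Fairlane Mining NL, giving 42% + 58% = 100%.
Chain via Fairlane Mining NL → Northgate Holdings Ltd (R1): 100% × 78% × 61% = 47.58% of Redpoint Group plc.
Chain via Beacon Industries Corp. → Meridian Ventures LLC (R1): 45% × 36% × 21% = 3.402% of Redpoint Group plc.
Aggregating (R2): 47.58% + 3.402% = 50.982%.

50.982%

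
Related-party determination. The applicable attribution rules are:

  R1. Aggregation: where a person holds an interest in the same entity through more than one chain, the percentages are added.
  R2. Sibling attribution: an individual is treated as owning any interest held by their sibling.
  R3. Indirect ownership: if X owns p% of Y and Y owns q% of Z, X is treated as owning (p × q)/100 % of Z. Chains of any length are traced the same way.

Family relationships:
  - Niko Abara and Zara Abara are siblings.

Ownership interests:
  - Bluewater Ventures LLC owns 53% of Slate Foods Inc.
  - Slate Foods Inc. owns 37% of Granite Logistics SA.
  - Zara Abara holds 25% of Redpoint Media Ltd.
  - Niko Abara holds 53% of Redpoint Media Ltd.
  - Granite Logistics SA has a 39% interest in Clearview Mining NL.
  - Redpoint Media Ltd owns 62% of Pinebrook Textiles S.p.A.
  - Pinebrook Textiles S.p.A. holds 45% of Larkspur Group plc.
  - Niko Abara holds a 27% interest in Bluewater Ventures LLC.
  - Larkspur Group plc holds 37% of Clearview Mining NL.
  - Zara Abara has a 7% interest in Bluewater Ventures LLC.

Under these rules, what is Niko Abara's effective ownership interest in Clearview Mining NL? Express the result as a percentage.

By sibling attribution (R2), Niko Abara is treated as also owning Zara Abara's interest in Redpoint Media Ltd, giving 53% + 25% = 78%.
By sibling attribution (R2), Niko Abara is treated as also owning Zara Abara's interest in Bluewater Ventures LLC, giving 27% + 7% = 34%.
Chain via Redpoint Media Ltd → Pinebrook Textiles S.p.A. → Larkspur Group plc (R3): 78% × 62% × 45% × 37% = 8.05194% of Clearview Mining NL.
Chain via Bluewater Ventures LLC → Slate Foods Inc. → Granite Logistics SA (R3): 34% × 53% × 37% × 39% = 2.600286% of Clearview Mining NL.
Aggregating (R1): 8.05194% + 2.600286% = 10.652226%.

10.652226%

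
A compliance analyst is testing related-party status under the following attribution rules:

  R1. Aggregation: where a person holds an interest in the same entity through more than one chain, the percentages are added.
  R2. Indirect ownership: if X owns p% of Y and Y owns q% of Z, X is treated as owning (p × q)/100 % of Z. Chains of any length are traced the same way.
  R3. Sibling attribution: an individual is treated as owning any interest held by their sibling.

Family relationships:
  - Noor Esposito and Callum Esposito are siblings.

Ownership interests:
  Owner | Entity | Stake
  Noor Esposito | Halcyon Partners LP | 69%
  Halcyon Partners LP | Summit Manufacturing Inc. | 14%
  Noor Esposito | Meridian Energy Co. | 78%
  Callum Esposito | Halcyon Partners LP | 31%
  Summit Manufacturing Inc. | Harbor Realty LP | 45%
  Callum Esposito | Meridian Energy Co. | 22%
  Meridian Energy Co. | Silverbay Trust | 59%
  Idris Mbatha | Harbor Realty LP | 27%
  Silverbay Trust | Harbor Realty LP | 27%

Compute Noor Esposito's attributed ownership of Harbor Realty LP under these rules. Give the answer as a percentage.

By sibling attribution (R3), Noor Esposito is treated as also owning Callum Esposito's interest in Halcyon Partners LP, giving 69% + 31% = 100%.
By sibling attribution (R3), Noor Esposito is treated as also owning Callum Esposito's interest in Meridian Energy Co, giving 78% + 22% = 100%.
Chain via Halcyon Partners LP → Summit Manufacturing Inc. (R2): 100% × 14% × 45% = 6.3% of Harbor Realty LP.
Chain via Meridian Energy Co. → Silverbay Trust (R2): 100% × 59% × 27% = 15.93% of Harbor Realty LP.
Aggregating (R1): 6.3% + 15.93% = 22.23%.

22.23%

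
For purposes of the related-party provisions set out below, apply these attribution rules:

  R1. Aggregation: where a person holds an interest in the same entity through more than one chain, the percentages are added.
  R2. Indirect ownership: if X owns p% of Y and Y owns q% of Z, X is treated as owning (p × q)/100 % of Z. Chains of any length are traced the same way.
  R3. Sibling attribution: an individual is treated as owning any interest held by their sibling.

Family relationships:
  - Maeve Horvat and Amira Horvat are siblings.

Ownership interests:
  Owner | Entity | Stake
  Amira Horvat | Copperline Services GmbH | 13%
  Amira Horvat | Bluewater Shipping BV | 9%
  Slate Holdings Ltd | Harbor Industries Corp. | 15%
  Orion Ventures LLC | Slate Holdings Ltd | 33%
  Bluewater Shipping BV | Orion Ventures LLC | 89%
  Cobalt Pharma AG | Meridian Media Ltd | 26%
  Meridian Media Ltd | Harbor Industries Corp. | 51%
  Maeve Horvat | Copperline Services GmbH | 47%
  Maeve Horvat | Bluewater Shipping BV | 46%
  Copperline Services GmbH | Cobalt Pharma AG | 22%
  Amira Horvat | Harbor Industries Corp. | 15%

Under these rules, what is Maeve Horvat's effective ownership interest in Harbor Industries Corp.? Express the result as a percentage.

19.173345%

By sibling attribution (R3), Maeve Horvat is treated as also owning Amira Horvat's interest in Copperline Services GmbH, giving 47% + 13% = 60%.
By sibling attribution (R3), Maeve Horvat is treated as also owning Amira Horvat's interest in Bluewater Shipping BV, giving 46% + 9% = 55%.
By sibling attribution (R3), Maeve Horvat is treated as owning Amira Horvat's 15% interest in Harbor Industries Corp.
Chain via Copperline Services GmbH → Cobalt Pharma AG → Meridian Media Ltd (R2): 60% × 22% × 26% × 51% = 1.75032% of Harbor Industries Corp.
Chain via Bluewater Shipping BV → Orion Ventures LLC → Slate Holdings Ltd (R2): 55% × 89% × 33% × 15% = 2.423025% of Harbor Industries Corp.
Direct interest in Harbor Industries Corp: 15%.
Aggregating (R1): 1.75032% + 2.423025% + 15% = 19.173345%.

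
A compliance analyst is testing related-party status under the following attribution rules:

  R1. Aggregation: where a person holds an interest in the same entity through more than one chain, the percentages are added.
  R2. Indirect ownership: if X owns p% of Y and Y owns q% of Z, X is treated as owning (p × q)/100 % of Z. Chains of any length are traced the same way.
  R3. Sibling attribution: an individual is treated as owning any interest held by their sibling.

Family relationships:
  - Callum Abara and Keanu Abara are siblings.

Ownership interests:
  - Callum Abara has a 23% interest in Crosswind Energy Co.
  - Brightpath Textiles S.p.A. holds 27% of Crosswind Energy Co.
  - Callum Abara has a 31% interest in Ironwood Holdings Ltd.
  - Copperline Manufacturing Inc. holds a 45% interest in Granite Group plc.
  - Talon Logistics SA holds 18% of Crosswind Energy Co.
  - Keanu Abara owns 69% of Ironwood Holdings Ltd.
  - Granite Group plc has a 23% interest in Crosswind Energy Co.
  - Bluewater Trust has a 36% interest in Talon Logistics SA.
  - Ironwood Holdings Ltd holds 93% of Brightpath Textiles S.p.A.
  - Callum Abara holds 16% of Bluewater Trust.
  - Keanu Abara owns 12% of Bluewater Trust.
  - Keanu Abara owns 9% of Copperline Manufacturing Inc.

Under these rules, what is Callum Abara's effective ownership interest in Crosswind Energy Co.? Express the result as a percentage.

By sibling attribution (R3), Callum Abara is treated as also owning Keanu Abara's interest in Ironwood Holdings Ltd, giving 31% + 69% = 100%.
By sibling attribution (R3), Callum Abara is treated as also owning Keanu Abara's interest in Bluewater Trust, giving 16% + 12% = 28%.
By sibling attribution (R3), Callum Abara is treated as owning Keanu Abara's 9% interest in Copperline Manufacturing Inc.
Chain via Ironwood Holdings Ltd → Brightpath Textiles S.p.A. (R2): 100% × 93% × 27% = 25.11% of Crosswind Energy Co.
Chain via Bluewater Trust → Talon Logistics SA (R2): 28% × 36% × 18% = 1.8144% of Crosswind Energy Co.
Direct interest in Crosswind Energy Co: 23%.
Chain via Copperline Manufacturing Inc. → Granite Group plc (R2): 9% × 45% × 23% = 0.9315% of Crosswind Energy Co.
Aggregating (R1): 25.11% + 1.8144% + 23% + 0.9315% = 50.8559%.

50.8559%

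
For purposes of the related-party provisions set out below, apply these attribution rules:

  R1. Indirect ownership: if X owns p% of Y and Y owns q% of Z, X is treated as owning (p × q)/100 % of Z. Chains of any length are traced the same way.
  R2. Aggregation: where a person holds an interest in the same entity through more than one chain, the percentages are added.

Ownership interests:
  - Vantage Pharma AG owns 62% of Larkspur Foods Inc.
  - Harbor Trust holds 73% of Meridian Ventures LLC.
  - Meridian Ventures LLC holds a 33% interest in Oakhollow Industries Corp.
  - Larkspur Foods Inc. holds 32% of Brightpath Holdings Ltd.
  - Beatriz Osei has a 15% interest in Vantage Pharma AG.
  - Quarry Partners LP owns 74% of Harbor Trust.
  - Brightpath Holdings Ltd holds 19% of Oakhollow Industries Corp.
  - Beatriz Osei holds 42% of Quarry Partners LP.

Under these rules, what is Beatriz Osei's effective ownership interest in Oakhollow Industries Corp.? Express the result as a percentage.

Chain via Vantage Pharma AG → Larkspur Foods Inc. → Brightpath Holdings Ltd (R1): 15% × 62% × 32% × 19% = 0.56544% of Oakhollow Industries Corp.
Chain via Quarry Partners LP → Harbor Trust → Meridian Ventures LLC (R1): 42% × 74% × 73% × 33% = 7.487172% of Oakhollow Industries Corp.
Aggregating (R2): 0.56544% + 7.487172% = 8.052612%.

8.052612%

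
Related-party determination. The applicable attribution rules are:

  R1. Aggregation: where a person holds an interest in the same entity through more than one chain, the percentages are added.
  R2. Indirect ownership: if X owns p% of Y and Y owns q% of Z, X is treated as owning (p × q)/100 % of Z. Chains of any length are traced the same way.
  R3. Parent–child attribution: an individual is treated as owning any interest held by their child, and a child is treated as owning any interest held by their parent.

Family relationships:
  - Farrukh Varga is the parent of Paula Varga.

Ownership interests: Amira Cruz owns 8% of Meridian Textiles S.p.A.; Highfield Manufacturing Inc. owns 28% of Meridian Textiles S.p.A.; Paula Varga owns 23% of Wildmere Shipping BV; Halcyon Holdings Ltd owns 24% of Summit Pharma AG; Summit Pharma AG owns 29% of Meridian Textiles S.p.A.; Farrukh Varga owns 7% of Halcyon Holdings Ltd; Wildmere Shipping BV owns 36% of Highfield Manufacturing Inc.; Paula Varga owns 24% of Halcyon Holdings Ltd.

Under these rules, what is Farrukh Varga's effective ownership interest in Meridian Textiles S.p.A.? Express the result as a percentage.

4.476%

By parent–child attribution (R3), Farrukh Varga is treated as also owning Paula Varga's interest in Halcyon Holdings Ltd, giving 7% + 24% = 31%.
By parent–child attribution (R3), Farrukh Varga is treated as owning Paula Varga's 23% interest in Wildmere Shipping BV.
Chain via Halcyon Holdings Ltd → Summit Pharma AG (R2): 31% × 24% × 29% = 2.1576% of Meridian Textiles S.p.A.
Chain via Wildmere Shipping BV → Highfield Manufacturing Inc. (R2): 23% × 36% × 28% = 2.3184% of Meridian Textiles S.p.A.
Aggregating (R1): 2.1576% + 2.3184% = 4.476%.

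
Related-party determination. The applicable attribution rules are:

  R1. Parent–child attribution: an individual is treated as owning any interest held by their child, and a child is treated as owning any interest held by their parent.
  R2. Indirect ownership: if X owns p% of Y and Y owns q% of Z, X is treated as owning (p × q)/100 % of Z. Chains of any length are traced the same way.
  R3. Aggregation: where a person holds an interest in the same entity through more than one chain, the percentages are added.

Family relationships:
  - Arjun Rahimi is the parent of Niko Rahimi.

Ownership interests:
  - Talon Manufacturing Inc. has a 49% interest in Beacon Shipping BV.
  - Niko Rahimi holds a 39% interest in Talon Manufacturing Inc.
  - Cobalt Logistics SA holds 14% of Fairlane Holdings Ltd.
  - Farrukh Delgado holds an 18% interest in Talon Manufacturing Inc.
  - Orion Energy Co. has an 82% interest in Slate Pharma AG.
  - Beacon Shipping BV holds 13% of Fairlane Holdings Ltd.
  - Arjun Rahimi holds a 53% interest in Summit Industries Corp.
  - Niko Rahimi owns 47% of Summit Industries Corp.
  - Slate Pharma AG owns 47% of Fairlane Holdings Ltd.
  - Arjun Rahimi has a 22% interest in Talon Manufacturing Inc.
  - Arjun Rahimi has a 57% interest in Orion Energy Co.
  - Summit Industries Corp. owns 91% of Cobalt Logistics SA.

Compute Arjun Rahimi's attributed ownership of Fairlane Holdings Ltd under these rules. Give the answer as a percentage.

38.5935%

By parent–child attribution (R1), Arjun Rahimi is treated as also owning Niko Rahimi's interest in Summit Industries Corp, giving 53% + 47% = 100%.
By parent–child attribution (R1), Arjun Rahimi is treated as also owning Niko Rahimi's interest in Talon Manufacturing Inc, giving 22% + 39% = 61%.
Chain via Summit Industries Corp. → Cobalt Logistics SA (R2): 100% × 91% × 14% = 12.74% of Fairlane Holdings Ltd.
Chain via Orion Energy Co. → Slate Pharma AG (R2): 57% × 82% × 47% = 21.9678% of Fairlane Holdings Ltd.
Chain via Talon Manufacturing Inc. → Beacon Shipping BV (R2): 61% × 49% × 13% = 3.8857% of Fairlane Holdings Ltd.
Aggregating (R3): 12.74% + 21.9678% + 3.8857% = 38.5935%.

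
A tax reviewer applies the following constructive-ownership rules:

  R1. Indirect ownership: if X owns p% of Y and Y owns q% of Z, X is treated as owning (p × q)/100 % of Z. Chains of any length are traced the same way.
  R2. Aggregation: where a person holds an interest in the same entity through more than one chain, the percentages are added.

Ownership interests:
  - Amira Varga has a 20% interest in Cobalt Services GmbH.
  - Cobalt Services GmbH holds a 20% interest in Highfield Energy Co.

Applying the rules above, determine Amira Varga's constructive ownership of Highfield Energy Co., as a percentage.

Chain via Cobalt Services GmbH (R1): 20% × 20% = 4% of Highfield Energy Co.

4%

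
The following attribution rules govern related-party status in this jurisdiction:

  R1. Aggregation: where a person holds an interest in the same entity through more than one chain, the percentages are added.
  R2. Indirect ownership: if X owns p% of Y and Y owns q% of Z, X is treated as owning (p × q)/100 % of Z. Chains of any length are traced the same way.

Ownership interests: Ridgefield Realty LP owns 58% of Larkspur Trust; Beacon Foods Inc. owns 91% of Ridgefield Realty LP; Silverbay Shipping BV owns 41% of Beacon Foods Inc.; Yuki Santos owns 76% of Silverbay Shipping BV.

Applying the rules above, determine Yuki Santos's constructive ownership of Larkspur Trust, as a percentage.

Chain via Silverbay Shipping BV → Beacon Foods Inc. → Ridgefield Realty LP (R2): 76% × 41% × 91% × 58% = 16.446248% of Larkspur Trust.

16.446248%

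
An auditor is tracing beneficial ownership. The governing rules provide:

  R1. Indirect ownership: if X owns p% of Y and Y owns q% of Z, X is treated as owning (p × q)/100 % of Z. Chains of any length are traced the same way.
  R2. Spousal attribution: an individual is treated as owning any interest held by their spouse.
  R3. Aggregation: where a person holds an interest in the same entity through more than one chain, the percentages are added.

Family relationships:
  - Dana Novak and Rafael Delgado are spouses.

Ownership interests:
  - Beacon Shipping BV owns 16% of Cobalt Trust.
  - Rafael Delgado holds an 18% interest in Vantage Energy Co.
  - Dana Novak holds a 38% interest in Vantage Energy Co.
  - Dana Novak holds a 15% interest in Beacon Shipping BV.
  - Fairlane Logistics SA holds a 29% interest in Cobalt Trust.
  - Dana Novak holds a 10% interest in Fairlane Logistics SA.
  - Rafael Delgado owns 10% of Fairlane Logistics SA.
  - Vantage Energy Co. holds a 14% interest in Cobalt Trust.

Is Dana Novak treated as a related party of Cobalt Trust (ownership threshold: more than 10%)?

Yes

By spousal attribution (R2), Dana Novak is treated as also owning Rafael Delgado's interest in Fairlane Logistics SA, giving 10% + 10% = 20%.
By spousal attribution (R2), Dana Novak is treated as also owning Rafael Delgado's interest in Vantage Energy Co, giving 38% + 18% = 56%.
Chain via Fairlane Logistics SA (R1): 20% × 29% = 5.8% of Cobalt Trust.
Chain via Vantage Energy Co. (R1): 56% × 14% = 7.84% of Cobalt Trust.
Chain via Beacon Shipping BV (R1): 15% × 16% = 2.4% of Cobalt Trust.
Aggregating (R3): 5.8% + 7.84% + 2.4% = 16.04%.
16.04% exceeds the 10% threshold, so Dana is a related party to Cobalt Trust.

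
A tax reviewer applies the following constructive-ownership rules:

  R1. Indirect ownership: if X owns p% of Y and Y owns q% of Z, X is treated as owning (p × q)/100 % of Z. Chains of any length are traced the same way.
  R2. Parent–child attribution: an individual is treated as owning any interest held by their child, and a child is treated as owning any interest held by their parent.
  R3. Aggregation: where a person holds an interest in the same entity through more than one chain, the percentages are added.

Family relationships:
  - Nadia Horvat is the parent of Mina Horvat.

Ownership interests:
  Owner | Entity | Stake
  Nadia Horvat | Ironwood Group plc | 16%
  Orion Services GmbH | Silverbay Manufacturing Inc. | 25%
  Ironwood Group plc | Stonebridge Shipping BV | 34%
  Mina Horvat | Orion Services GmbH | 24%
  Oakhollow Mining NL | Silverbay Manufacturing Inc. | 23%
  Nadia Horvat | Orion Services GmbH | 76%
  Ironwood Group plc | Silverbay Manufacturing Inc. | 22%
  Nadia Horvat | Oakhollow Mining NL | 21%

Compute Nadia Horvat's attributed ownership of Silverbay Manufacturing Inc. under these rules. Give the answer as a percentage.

By parent–child attribution (R2), Nadia Horvat is treated as also owning Mina Horvat's interest in Orion Services GmbH, giving 76% + 24% = 100%.
Chain via Orion Services GmbH (R1): 100% × 25% = 25% of Silverbay Manufacturing Inc.
Chain via Oakhollow Mining NL (R1): 21% × 23% = 4.83% of Silverbay Manufacturing Inc.
Chain via Ironwood Group plc (R1): 16% × 22% = 3.52% of Silverbay Manufacturing Inc.
Aggregating (R3): 25% + 4.83% + 3.52% = 33.35%.

33.35%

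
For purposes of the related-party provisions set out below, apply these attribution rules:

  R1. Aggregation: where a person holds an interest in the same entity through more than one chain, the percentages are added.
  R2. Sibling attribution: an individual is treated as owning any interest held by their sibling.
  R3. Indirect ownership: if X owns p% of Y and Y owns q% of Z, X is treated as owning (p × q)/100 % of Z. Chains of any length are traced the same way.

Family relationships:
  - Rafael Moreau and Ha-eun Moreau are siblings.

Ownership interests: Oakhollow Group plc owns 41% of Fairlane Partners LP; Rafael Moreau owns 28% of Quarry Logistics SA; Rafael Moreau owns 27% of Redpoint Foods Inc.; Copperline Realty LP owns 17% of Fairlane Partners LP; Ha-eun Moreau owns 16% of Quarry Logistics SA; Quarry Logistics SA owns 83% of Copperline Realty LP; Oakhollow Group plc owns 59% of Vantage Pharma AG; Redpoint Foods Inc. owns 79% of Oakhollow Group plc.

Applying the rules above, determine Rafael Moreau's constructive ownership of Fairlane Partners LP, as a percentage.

14.9537%

By sibling attribution (R2), Rafael Moreau is treated as also owning Ha-eun Moreau's interest in Quarry Logistics SA, giving 28% + 16% = 44%.
Chain via Quarry Logistics SA → Copperline Realty LP (R3): 44% × 83% × 17% = 6.2084% of Fairlane Partners LP.
Chain via Redpoint Foods Inc. → Oakhollow Group plc (R3): 27% × 79% × 41% = 8.7453% of Fairlane Partners LP.
Aggregating (R1): 6.2084% + 8.7453% = 14.9537%.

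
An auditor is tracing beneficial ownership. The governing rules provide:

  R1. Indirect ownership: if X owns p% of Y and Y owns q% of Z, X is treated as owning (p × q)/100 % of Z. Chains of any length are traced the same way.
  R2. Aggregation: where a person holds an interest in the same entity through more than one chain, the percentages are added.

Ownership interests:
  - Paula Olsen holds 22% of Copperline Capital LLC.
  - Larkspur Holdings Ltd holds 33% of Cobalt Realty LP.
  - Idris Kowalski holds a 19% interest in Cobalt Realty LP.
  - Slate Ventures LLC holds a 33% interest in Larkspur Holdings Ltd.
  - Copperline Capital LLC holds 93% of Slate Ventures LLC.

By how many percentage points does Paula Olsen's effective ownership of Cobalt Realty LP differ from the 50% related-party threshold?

Chain via Copperline Capital LLC → Slate Ventures LLC → Larkspur Holdings Ltd (R1): 22% × 93% × 33% × 33% = 2.228094% of Cobalt Realty LP.
2.228094% falls short of the 50% threshold by 47.771906 percentage points.

47.771906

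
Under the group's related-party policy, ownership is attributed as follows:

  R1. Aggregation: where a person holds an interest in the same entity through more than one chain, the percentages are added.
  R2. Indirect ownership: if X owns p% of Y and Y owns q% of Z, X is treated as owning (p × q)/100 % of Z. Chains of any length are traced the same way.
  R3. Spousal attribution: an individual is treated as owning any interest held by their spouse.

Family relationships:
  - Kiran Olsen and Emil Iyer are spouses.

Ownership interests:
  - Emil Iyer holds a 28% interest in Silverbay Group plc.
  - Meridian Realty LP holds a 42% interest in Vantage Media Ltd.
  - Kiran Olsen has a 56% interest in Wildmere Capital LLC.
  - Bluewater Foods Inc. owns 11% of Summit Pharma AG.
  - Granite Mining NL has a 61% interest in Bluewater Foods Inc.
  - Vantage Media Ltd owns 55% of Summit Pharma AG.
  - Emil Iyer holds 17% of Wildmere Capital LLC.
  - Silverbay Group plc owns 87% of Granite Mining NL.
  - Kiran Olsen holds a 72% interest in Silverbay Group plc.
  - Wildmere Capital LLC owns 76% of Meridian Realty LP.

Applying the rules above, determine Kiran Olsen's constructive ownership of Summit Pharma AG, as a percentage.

By spousal attribution (R3), Kiran Olsen is treated as also owning Emil Iyer's interest in Silverbay Group plc, giving 72% + 28% = 100%.
By spousal attribution (R3), Kiran Olsen is treated as also owning Emil Iyer's interest in Wildmere Capital LLC, giving 56% + 17% = 73%.
Chain via Silverbay Group plc → Granite Mining NL → Bluewater Foods Inc. (R2): 100% × 87% × 61% × 11% = 5.8377% of Summit Pharma AG.
Chain via Wildmere Capital LLC → Meridian Realty LP → Vantage Media Ltd (R2): 73% × 76% × 42% × 55% = 12.81588% of Summit Pharma AG.
Aggregating (R1): 5.8377% + 12.81588% = 18.65358%.

18.65358%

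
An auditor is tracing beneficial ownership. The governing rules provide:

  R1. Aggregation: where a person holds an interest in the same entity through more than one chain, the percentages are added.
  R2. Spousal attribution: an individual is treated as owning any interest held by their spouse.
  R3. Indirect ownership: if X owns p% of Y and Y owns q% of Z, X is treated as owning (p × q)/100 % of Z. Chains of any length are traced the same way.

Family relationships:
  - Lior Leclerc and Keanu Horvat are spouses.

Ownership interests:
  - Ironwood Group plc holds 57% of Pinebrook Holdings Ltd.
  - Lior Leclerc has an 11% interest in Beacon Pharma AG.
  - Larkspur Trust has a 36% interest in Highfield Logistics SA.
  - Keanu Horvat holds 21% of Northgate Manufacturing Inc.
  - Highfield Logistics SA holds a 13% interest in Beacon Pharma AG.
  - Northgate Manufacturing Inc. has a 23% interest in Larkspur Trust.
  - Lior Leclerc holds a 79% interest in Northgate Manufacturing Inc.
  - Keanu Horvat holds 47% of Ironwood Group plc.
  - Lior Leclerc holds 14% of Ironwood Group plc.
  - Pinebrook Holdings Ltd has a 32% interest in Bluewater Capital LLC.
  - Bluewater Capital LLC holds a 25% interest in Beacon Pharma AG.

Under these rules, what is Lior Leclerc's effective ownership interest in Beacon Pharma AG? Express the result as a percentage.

14.858%

By spousal attribution (R2), Lior Leclerc is treated as also owning Keanu Horvat's interest in Ironwood Group plc, giving 14% + 47% = 61%.
By spousal attribution (R2), Lior Leclerc is treated as also owning Keanu Horvat's interest in Northgate Manufacturing Inc, giving 79% + 21% = 100%.
Chain via Ironwood Group plc → Pinebrook Holdings Ltd → Bluewater Capital LLC (R3): 61% × 57% × 32% × 25% = 2.7816% of Beacon Pharma AG.
Chain via Northgate Manufacturing Inc. → Larkspur Trust → Highfield Logistics SA (R3): 100% × 23% × 36% × 13% = 1.0764% of Beacon Pharma AG.
Direct interest in Beacon Pharma AG: 11%.
Aggregating (R1): 2.7816% + 1.0764% + 11% = 14.858%.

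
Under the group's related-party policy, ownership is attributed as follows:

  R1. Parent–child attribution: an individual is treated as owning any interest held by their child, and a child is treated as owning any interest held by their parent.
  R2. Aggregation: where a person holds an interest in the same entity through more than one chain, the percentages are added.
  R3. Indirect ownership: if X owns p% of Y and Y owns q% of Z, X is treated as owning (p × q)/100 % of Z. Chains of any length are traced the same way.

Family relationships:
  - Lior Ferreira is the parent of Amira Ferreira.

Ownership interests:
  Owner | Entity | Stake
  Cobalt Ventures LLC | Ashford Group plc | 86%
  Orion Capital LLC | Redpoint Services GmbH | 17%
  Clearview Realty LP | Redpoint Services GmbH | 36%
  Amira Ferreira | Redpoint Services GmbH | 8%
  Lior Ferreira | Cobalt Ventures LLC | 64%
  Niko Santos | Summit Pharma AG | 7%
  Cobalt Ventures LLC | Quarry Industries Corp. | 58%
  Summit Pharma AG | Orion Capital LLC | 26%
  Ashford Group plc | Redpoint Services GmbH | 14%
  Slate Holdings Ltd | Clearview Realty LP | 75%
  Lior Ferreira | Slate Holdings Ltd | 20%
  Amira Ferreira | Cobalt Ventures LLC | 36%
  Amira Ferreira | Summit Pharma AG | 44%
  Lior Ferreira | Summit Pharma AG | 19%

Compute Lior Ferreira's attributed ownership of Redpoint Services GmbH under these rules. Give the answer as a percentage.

By parent–child attribution (R1), Lior Ferreira is treated as also owning Amira Ferreira's interest in Summit Pharma AG, giving 19% + 44% = 63%.
By parent–child attribution (R1), Lior Ferreira is treated as also owning Amira Ferreira's interest in Cobalt Ventures LLC, giving 64% + 36% = 100%.
By parent–child attribution (R1), Lior Ferreira is treated as owning Amira Ferreira's 8% interest in Redpoint Services GmbH.
Chain via Summit Pharma AG → Orion Capital LLC (R3): 63% × 26% × 17% = 2.7846% of Redpoint Services GmbH.
Chain via Slate Holdings Ltd → Clearview Realty LP (R3): 20% × 75% × 36% = 5.4% of Redpoint Services GmbH.
Chain via Cobalt Ventures LLC → Ashford Group plc (R3): 100% × 86% × 14% = 12.04% of Redpoint Services GmbH.
Direct interest in Redpoint Services GmbH: 8%.
Aggregating (R2): 2.7846% + 5.4% + 12.04% + 8% = 28.2246%.

28.2246%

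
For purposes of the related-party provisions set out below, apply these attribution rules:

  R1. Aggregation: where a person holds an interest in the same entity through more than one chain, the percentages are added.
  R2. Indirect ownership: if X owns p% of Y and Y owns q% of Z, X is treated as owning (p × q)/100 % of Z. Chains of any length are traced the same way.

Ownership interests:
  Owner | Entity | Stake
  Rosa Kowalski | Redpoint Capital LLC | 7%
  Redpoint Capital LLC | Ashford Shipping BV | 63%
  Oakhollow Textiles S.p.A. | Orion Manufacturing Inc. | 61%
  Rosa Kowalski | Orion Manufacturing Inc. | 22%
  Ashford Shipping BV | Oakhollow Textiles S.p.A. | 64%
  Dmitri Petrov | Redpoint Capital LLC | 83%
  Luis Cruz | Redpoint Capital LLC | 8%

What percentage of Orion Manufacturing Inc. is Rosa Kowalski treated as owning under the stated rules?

Chain via Redpoint Capital LLC → Ashford Shipping BV → Oakhollow Textiles S.p.A. (R2): 7% × 63% × 64% × 61% = 1.721664% of Orion Manufacturing Inc.
Direct interest in Orion Manufacturing Inc: 22%.
Aggregating (R1): 1.721664% + 22% = 23.721664%.

23.721664%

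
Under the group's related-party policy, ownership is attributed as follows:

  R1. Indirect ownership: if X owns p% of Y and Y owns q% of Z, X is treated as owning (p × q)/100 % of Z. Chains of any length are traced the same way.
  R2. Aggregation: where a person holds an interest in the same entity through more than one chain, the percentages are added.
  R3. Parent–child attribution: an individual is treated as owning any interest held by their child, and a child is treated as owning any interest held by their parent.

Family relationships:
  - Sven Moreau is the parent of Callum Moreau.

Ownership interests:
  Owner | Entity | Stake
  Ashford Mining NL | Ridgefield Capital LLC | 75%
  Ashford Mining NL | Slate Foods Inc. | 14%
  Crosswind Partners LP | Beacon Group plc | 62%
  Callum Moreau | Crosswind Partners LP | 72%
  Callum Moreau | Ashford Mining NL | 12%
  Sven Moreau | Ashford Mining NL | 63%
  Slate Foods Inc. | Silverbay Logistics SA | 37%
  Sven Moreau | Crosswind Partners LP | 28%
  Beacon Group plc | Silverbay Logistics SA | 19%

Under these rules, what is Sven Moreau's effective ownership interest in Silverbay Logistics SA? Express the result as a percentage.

By parent–child attribution (R3), Sven Moreau is treated as also owning Callum Moreau's interest in Crosswind Partners LP, giving 28% + 72% = 100%.
By parent–child attribution (R3), Sven Moreau is treated as also owning Callum Moreau's interest in Ashford Mining NL, giving 63% + 12% = 75%.
Chain via Crosswind Partners LP → Beacon Group plc (R1): 100% × 62% × 19% = 11.78% of Silverbay Logistics SA.
Chain via Ashford Mining NL → Slate Foods Inc. (R1): 75% × 14% × 37% = 3.885% of Silverbay Logistics SA.
Aggregating (R2): 11.78% + 3.885% = 15.665%.

15.665%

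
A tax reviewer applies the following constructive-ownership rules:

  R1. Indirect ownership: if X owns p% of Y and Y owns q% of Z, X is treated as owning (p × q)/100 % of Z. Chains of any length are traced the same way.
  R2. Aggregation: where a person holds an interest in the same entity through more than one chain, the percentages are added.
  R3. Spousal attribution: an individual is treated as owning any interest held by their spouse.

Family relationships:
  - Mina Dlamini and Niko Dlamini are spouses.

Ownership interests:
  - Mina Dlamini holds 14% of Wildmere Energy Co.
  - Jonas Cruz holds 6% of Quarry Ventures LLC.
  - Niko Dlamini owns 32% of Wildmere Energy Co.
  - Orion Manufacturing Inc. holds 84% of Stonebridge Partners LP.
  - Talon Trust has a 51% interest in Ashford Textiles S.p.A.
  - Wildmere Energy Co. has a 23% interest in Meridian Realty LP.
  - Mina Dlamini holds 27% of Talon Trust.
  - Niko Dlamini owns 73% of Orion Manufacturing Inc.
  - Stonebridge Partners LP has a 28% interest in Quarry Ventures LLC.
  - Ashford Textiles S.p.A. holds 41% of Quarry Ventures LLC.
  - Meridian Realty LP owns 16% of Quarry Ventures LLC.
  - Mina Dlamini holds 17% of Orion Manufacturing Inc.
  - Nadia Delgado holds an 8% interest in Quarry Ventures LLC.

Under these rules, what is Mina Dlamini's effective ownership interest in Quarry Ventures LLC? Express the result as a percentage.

By spousal attribution (R3), Mina Dlamini is treated as also owning Niko Dlamini's interest in Orion Manufacturing Inc, giving 17% + 73% = 90%.
By spousal attribution (R3), Mina Dlamini is treated as also owning Niko Dlamini's interest in Wildmere Energy Co, giving 14% + 32% = 46%.
Chain via Orion Manufacturing Inc. → Stonebridge Partners LP (R1): 90% × 84% × 28% = 21.168% of Quarry Ventures LLC.
Chain via Wildmere Energy Co. → Meridian Realty LP (R1): 46% × 23% × 16% = 1.6928% of Quarry Ventures LLC.
Chain via Talon Trust → Ashford Textiles S.p.A. (R1): 27% × 51% × 41% = 5.6457% of Quarry Ventures LLC.
Aggregating (R2): 21.168% + 1.6928% + 5.6457% = 28.5065%.

28.5065%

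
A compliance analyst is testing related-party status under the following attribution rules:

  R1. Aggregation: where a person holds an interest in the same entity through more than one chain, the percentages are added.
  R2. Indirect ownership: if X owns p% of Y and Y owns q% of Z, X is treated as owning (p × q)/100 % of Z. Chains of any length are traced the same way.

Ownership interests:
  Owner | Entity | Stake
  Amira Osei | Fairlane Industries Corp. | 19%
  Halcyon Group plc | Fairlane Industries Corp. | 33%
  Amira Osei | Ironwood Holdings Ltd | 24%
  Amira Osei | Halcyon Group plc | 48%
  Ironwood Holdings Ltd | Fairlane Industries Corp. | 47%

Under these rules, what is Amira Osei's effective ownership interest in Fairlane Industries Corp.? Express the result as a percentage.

46.12%

Chain via Ironwood Holdings Ltd (R2): 24% × 47% = 11.28% of Fairlane Industries Corp.
Chain via Halcyon Group plc (R2): 48% × 33% = 15.84% of Fairlane Industries Corp.
Direct interest in Fairlane Industries Corp: 19%.
Aggregating (R1): 11.28% + 15.84% + 19% = 46.12%.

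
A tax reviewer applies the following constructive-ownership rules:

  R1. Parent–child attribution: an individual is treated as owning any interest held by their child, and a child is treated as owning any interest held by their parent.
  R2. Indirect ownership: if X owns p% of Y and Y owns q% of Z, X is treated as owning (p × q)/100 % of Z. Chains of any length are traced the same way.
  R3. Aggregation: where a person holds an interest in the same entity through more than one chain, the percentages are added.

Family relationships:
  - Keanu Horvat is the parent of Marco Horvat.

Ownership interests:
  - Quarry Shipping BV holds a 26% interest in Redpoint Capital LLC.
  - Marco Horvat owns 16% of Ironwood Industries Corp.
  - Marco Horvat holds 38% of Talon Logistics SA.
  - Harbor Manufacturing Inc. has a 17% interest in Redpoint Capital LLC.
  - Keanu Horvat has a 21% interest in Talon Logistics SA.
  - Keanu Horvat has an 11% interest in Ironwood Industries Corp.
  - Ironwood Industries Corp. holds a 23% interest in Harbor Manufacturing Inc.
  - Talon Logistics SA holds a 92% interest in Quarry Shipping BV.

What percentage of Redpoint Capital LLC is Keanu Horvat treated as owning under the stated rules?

By parent–child attribution (R1), Keanu Horvat is treated as also owning Marco Horvat's interest in Talon Logistics SA, giving 21% + 38% = 59%.
By parent–child attribution (R1), Keanu Horvat is treated as also owning Marco Horvat's interest in Ironwood Industries Corp, giving 11% + 16% = 27%.
Chain via Talon Logistics SA → Quarry Shipping BV (R2): 59% × 92% × 26% = 14.1128% of Redpoint Capital LLC.
Chain via Ironwood Industries Corp. → Harbor Manufacturing Inc. (R2): 27% × 23% × 17% = 1.0557% of Redpoint Capital LLC.
Aggregating (R3): 14.1128% + 1.0557% = 15.1685%.

15.1685%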